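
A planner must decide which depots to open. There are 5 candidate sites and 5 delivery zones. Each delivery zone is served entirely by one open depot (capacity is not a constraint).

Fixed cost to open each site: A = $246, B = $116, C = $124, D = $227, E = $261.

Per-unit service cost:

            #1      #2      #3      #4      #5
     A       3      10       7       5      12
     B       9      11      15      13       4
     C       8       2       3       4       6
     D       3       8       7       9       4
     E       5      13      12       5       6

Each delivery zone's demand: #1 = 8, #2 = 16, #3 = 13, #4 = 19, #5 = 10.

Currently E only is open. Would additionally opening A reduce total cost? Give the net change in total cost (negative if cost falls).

Current service cost with {E}: 559.
Adding A: each delivery zone re-picks its cheapest; new service cost 430, saving 129.
Extra fixed cost: 246. Net change = 246 − 129 = 117.
(Totals: 820 → 937.)

No — net change +117 (cost rises by 117).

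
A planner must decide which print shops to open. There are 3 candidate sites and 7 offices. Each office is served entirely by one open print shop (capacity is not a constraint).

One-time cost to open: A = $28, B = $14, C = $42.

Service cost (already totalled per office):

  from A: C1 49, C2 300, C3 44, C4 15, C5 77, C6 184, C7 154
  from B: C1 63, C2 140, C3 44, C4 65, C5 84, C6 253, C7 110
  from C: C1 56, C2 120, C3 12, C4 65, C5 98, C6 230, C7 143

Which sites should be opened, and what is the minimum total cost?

For any fixed open set, each office goes to its cheapest open site; total = fixed + service.
{A, B, C}: C1→A 49, C2→C 120, C3→C 12, C4→A 15, C5→A 77, C6→A 184, C7→B 110. Service 567; fixed 84; total 651.
{A, B}: service 619 + fixed 42 = 661
{A, C}: C1→A 49, C2→C 120, C3→C 12, C4→A 15, C5→A 77, C6→A 184, C7→C 143. Service 600; fixed 70; total 670.
{B}: service 759 + fixed 14 = 773
No other subset beats 651.

Open A, B and C; minimum total cost 651.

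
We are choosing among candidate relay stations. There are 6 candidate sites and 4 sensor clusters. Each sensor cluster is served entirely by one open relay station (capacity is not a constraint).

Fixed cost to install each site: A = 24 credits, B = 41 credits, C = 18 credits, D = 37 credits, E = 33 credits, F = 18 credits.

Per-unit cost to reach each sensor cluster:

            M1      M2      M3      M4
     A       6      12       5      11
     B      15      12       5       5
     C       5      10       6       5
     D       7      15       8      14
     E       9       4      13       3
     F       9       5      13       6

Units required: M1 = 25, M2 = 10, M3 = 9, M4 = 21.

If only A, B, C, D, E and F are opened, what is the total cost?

Total cost: 444

Each sensor cluster is assigned to its cheapest site among the open ones.
{A, B, C, D, E, F}: M1→C 5·25=125, M2→E 4·10=40, M3→A 5·9=45, M4→E 3·21=63. Service 273; fixed 171; total 444.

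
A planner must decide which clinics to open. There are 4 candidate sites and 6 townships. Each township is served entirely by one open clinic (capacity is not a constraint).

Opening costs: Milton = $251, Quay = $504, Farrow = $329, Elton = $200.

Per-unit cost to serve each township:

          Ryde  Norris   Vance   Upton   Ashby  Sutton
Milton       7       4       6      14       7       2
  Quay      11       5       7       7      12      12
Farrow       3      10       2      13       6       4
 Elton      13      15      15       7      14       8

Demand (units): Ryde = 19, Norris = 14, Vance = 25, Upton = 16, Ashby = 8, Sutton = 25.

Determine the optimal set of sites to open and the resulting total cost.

Open Milton only; minimum total cost 920.

For any fixed open set, each township goes to its cheapest open site; total = fixed + service.
{Milton}: Ryde→Milton 7·19=133, Norris→Milton 4·14=56, Vance→Milton 6·25=150, Upton→Milton 14·16=224, Ashby→Milton 7·8=56, Sutton→Milton 2·25=50. Service 669; fixed 251; total 920.
{Farrow}: Ryde→Farrow 3·19=57, Norris→Farrow 10·14=140, Vance→Farrow 2·25=50, Upton→Farrow 13·16=208, Ashby→Farrow 6·8=48, Sutton→Farrow 4·25=100. Service 603; fixed 329; total 932.
{Milton, Elton}: Ryde→Milton 7·19=133, Norris→Milton 4·14=56, Vance→Milton 6·25=150, Upton→Elton 7·16=112, Ashby→Milton 7·8=56, Sutton→Milton 2·25=50. Service 557; fixed 451; total 1008.
{Milton, Quay, Farrow, Elton}: service 373 + fixed 1284 = 1657
No other subset beats 920.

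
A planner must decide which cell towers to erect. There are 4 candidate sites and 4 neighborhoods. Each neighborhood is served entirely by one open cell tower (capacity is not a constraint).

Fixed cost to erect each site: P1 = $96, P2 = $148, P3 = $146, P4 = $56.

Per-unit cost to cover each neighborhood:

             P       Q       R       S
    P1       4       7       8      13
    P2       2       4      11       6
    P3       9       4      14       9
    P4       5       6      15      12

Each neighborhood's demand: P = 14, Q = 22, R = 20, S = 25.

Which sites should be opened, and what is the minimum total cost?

For any fixed open set, each neighborhood goes to its cheapest open site; total = fixed + service.
{P2}: P→P2 2·14=28, Q→P2 4·22=88, R→P2 11·20=220, S→P2 6·25=150. Service 486; fixed 148; total 634.
{P1, P2}: P→P2 2·14=28, Q→P2 4·22=88, R→P1 8·20=160, S→P2 6·25=150. Service 426; fixed 244; total 670.
{P2, P4}: P→P2 2·14=28, Q→P2 4·22=88, R→P2 11·20=220, S→P2 6·25=150. Service 486; fixed 204; total 690.
{P1, P2, P3, P4}: P→P2 2·14=28, Q→P2 4·22=88, R→P1 8·20=160, S→P2 6·25=150. Service 426; fixed 446; total 872.
No other subset beats 634.

Open P2 only; minimum total cost 634.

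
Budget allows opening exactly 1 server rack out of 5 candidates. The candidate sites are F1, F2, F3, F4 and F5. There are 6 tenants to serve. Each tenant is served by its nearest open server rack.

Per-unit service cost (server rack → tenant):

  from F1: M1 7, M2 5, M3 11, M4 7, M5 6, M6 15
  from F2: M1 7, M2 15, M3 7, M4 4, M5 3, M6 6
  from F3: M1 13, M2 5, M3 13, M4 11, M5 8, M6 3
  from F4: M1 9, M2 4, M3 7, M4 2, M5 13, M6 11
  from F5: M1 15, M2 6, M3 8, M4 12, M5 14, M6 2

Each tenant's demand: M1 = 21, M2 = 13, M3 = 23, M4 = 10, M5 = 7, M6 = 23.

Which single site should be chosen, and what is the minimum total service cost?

Choose F2 only; total service cost 702.

With exactly 1 open, each tenant uses its cheapest among the chosen.
{F2}: M1→F2 7·21=147, M2→F2 15·13=195, M3→F2 7·23=161, M4→F2 4·10=40, M5→F2 3·7=21, M6→F2 6·23=138. Service cost 702.
{F4}: service cost 766
{F5}: service cost 841
Among all 5 size-1 choices, {F2} is lowest.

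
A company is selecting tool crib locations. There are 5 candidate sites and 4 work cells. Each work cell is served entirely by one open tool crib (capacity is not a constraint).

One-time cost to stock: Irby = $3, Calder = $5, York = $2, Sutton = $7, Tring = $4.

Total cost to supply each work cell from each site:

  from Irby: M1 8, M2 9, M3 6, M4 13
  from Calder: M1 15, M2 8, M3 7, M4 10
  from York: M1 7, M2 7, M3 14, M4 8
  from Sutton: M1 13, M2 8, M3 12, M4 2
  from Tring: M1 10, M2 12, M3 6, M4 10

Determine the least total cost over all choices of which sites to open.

Minimum total cost: 33

For any fixed open set, each work cell goes to its cheapest open site; total = fixed + service.
{Irby, York}: M1→York 7, M2→York 7, M3→Irby 6, M4→York 8. Service 28; fixed 5; total 33.
{Irby, York, Sutton}: M1→York 7, M2→York 7, M3→Irby 6, M4→Sutton 2. Service 22; fixed 12; total 34.
{Irby, Sutton}: service 24 + fixed 10 = 34
{Irby, Calder, York, Sutton, Tring}: service 22 + fixed 21 = 43
No other subset beats 33.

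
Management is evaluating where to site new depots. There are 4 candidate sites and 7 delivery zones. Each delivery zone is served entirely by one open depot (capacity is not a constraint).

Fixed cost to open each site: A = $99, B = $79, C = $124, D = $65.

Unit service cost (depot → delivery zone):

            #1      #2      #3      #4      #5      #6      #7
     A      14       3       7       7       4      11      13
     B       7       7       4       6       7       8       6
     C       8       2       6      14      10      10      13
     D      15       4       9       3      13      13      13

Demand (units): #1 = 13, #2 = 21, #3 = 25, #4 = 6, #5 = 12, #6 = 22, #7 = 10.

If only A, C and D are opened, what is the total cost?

Total cost: 1000

Each delivery zone is assigned to its cheapest site among the open ones.
{A, C, D}: #1→C 8·13=104, #2→C 2·21=42, #3→C 6·25=150, #4→D 3·6=18, #5→A 4·12=48, #6→C 10·22=220, #7→A 13·10=130. Service 712; fixed 288; total 1000.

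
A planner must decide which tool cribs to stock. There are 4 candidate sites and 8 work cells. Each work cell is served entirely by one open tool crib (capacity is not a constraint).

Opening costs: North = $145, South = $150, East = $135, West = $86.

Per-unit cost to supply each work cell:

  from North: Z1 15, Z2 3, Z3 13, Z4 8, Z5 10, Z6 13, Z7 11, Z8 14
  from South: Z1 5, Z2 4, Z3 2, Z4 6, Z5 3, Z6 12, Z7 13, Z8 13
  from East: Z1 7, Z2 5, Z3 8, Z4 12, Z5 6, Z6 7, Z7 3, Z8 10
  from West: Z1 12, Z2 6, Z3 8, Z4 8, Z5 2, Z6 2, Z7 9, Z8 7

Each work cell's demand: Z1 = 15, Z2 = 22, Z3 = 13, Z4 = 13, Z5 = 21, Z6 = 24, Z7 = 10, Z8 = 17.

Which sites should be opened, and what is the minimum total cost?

Open South and West; minimum total cost 802.

For any fixed open set, each work cell goes to its cheapest open site; total = fixed + service.
{South, West}: Z1→South 5·15=75, Z2→South 4·22=88, Z3→South 2·13=26, Z4→South 6·13=78, Z5→West 2·21=42, Z6→West 2·24=48, Z7→West 9·10=90, Z8→West 7·17=119. Service 566; fixed 236; total 802.
{South, East, West}: service 506 + fixed 371 = 877
{East, West}: service 662 + fixed 221 = 883
{North, South, East, West}: service 484 + fixed 516 = 1000
No other subset beats 802.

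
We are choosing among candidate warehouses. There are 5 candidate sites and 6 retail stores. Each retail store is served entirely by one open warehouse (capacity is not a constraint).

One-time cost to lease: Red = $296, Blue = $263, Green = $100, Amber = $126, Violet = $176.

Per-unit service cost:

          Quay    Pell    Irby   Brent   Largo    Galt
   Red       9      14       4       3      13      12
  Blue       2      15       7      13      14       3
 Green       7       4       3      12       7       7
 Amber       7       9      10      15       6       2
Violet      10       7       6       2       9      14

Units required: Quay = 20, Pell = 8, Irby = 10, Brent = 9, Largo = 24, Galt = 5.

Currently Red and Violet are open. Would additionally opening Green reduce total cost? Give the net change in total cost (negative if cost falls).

Yes — net change −47 (cost falls by 47).

Current service cost with {Red, Violet}: 570.
Adding Green: each retail store re-picks its cheapest; new service cost 423, saving 147.
Extra fixed cost: 100. Net change = 100 − 147 = -47.
(Totals: 1042 → 995.)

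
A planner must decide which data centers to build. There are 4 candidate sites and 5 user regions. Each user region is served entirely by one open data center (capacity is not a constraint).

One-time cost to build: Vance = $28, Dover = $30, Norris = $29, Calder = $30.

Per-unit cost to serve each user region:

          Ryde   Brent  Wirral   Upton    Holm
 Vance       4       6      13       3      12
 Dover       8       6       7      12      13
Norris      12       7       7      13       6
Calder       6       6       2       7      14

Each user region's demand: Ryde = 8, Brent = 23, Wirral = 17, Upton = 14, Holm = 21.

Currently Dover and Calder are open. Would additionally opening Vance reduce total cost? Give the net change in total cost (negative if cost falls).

Current service cost with {Dover, Calder}: 591.
Adding Vance: each user region re-picks its cheapest; new service cost 498, saving 93.
Extra fixed cost: 28. Net change = 28 − 93 = -65.
(Totals: 651 → 586.)

Yes — net change −65 (cost falls by 65).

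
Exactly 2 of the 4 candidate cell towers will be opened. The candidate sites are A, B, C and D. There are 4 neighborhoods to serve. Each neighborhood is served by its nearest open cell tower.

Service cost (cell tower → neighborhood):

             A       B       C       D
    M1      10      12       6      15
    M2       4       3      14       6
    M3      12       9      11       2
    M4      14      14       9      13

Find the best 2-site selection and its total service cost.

With exactly 2 open, each neighborhood uses its cheapest among the chosen.
{C, D}: M1→C 6, M2→D 6, M3→D 2, M4→C 9. Service cost 23.
{B, C}: service cost 27
{A, D}: service cost 29
Among all 6 size-2 choices, {C, D} is lowest.

Choose C and D; total service cost 23.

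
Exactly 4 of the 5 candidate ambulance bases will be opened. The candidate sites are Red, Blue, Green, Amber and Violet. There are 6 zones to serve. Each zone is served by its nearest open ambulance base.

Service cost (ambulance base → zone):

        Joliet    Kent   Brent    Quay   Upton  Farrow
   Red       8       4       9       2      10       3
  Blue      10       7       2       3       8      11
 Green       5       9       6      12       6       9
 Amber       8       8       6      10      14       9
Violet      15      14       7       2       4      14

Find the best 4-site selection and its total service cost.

Choose Red, Blue, Green and Violet; total service cost 20.

With exactly 4 open, each zone uses its cheapest among the chosen.
{Red, Blue, Green, Violet}: Joliet→Green 5, Kent→Red 4, Brent→Blue 2, Quay→Red 2, Upton→Violet 4, Farrow→Red 3. Service cost 20.
{Red, Blue, Green, Amber}: service cost 22
{Red, Blue, Amber, Violet}: service cost 23
Among all 5 size-4 choices, {Red, Blue, Green, Violet} is lowest.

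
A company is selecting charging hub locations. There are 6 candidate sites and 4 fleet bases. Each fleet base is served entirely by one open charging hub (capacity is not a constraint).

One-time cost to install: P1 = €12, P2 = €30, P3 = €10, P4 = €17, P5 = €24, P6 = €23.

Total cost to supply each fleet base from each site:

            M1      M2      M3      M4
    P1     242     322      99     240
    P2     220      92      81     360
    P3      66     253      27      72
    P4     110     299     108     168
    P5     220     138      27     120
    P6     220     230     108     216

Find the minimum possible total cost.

For any fixed open set, each fleet base goes to its cheapest open site; total = fixed + service.
{P2, P3}: M1→P3 66, M2→P2 92, M3→P3 27, M4→P3 72. Service 257; fixed 40; total 297.
{P1, P2, P3}: M1→P3 66, M2→P2 92, M3→P3 27, M4→P3 72. Service 257; fixed 52; total 309.
{P2, P3, P4}: service 257 + fixed 57 = 314
{P1, P2, P3, P4, P5, P6}: service 257 + fixed 116 = 373
No other subset beats 297.

Minimum total cost: 297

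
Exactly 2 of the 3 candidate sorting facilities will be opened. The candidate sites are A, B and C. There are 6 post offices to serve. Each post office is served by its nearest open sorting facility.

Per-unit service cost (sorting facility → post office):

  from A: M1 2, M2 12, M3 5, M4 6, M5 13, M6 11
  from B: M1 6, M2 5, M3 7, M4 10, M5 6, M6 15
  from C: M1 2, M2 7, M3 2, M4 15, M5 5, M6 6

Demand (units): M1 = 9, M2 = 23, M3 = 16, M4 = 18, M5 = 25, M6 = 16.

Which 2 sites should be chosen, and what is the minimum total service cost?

With exactly 2 open, each post office uses its cheapest among the chosen.
{A, C}: M1→A 2·9=18, M2→C 7·23=161, M3→C 2·16=32, M4→A 6·18=108, M5→C 5·25=125, M6→C 6·16=96. Service cost 540.
{B, C}: service cost 566
{A, B}: service cost 647
Among all 3 size-2 choices, {A, C} is lowest.

Choose A and C; total service cost 540.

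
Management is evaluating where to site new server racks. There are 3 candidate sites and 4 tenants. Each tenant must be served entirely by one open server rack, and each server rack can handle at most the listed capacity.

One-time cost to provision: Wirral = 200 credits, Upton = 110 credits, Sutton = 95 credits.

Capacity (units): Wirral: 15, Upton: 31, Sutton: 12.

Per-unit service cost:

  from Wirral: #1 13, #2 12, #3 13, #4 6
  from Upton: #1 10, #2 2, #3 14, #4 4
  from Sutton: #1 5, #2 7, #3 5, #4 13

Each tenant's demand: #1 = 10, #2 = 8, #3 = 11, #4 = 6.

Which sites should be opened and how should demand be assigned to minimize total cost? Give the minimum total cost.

Open {Upton, Sutton}: #1→Upton 10·10=100, #2→Upton 2·8=16, #3→Sutton 5·11=55, #4→Upton 4·6=24.
Loads: Upton carries 24/31, Sutton carries 11/12. Service 195; fixed 205; total 400.
Next best feasible plan costs 449.

Minimum total cost: 400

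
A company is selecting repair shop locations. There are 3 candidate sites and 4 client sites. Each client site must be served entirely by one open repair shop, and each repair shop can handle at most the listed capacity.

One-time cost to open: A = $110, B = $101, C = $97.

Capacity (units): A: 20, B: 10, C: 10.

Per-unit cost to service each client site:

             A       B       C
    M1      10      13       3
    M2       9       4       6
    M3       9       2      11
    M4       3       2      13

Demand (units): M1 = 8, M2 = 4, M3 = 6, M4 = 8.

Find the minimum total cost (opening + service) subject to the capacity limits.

Minimum total cost: 343

Open {A, B}: M1→A 10·8=80, M2→B 4·4=16, M3→B 2·6=12, M4→A 3·8=24.
Loads: A carries 16/20, B carries 10/10. Service 132; fixed 211; total 343.
Next best feasible plan costs 345.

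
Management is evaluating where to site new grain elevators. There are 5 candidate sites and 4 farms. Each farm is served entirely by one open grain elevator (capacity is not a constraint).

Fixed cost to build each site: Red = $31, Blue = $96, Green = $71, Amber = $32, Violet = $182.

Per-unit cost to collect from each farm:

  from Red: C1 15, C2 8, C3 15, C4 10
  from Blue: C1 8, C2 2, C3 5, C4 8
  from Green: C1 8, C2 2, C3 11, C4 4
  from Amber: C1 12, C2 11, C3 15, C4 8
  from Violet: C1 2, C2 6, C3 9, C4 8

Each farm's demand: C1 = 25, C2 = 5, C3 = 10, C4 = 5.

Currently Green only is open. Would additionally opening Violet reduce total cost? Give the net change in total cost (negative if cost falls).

No — net change +12 (cost rises by 12).

Current service cost with {Green}: 340.
Adding Violet: each farm re-picks its cheapest; new service cost 170, saving 170.
Extra fixed cost: 182. Net change = 182 − 170 = 12.
(Totals: 411 → 423.)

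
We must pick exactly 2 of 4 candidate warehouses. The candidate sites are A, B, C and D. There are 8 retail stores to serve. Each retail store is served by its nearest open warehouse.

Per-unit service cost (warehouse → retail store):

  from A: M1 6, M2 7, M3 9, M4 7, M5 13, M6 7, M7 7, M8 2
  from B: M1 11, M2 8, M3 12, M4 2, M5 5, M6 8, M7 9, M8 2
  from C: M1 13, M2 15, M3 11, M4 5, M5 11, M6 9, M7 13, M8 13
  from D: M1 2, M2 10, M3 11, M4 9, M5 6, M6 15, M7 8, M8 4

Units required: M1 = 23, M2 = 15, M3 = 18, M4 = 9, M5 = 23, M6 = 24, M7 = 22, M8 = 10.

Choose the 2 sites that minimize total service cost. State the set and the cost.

With exactly 2 open, each retail store uses its cheapest among the chosen.
{A, D}: M1→D 2·23=46, M2→A 7·15=105, M3→A 9·18=162, M4→A 7·9=63, M5→D 6·23=138, M6→A 7·24=168, M7→A 7·22=154, M8→A 2·10=20. Service cost 856.
{A, B}: service cost 880
{B, D}: service cost 885
Among all 6 size-2 choices, {A, D} is lowest.

Choose A and D; total service cost 856.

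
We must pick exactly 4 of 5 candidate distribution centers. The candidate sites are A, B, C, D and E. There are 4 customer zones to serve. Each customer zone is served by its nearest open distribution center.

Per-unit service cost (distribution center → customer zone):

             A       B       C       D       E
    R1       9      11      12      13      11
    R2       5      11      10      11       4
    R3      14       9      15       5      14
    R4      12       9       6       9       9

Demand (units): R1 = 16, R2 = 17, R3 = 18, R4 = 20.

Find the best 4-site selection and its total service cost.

Choose A, C, D and E; total service cost 422.

With exactly 4 open, each customer zone uses its cheapest among the chosen.
{A, C, D, E}: R1→A 9·16=144, R2→E 4·17=68, R3→D 5·18=90, R4→C 6·20=120. Service cost 422.
{A, B, C, D}: service cost 439
{B, C, D, E}: service cost 454
Among all 5 size-4 choices, {A, C, D, E} is lowest.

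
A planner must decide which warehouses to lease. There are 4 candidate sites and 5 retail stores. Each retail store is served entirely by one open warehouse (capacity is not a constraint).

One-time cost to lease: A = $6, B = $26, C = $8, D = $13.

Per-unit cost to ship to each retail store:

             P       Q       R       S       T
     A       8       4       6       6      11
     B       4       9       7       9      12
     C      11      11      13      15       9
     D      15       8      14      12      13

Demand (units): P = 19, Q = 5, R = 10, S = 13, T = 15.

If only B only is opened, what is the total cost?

Total cost: 514

Each retail store is assigned to its cheapest site among the open ones.
{B}: P→B 4·19=76, Q→B 9·5=45, R→B 7·10=70, S→B 9·13=117, T→B 12·15=180. Service 488; fixed 26; total 514.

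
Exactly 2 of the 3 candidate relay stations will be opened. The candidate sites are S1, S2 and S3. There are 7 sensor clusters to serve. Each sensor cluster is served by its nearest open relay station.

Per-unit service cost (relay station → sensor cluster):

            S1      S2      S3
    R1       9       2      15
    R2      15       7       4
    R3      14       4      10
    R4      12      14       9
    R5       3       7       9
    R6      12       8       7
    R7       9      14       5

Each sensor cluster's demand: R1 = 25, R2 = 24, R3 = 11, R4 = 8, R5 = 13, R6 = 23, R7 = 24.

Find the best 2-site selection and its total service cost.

Choose S2 and S3; total service cost 634.

With exactly 2 open, each sensor cluster uses its cheapest among the chosen.
{S2, S3}: R1→S2 2·25=50, R2→S3 4·24=96, R3→S2 4·11=44, R4→S3 9·8=72, R5→S2 7·13=91, R6→S3 7·23=161, R7→S3 5·24=120. Service cost 634.
{S1, S2}: service cost 797
{S1, S3}: service cost 823
Among all 3 size-2 choices, {S2, S3} is lowest.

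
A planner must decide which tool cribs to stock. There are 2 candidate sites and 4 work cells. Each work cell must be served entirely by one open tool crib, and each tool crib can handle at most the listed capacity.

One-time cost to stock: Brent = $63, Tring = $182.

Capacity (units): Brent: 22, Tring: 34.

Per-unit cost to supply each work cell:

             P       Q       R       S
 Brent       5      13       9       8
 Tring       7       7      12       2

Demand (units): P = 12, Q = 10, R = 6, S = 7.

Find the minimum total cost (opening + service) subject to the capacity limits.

Minimum total cost: 443

Open {Brent, Tring}: P→Brent 5·12=60, Q→Tring 7·10=70, R→Brent 9·6=54, S→Tring 2·7=14.
Loads: Brent carries 18/22, Tring carries 17/34. Service 198; fixed 245; total 443.
Next best feasible plan costs 461.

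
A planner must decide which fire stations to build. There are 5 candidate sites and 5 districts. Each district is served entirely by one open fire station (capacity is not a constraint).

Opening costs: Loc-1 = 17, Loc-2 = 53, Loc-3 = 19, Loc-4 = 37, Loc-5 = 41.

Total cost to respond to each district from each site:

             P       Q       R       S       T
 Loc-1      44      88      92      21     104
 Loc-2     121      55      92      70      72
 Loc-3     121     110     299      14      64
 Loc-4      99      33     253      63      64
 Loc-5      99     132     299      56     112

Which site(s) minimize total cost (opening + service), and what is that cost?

Open Loc-1 and Loc-4; minimum total cost 308.

For any fixed open set, each district goes to its cheapest open site; total = fixed + service.
{Loc-1, Loc-4}: P→Loc-1 44, Q→Loc-4 33, R→Loc-1 92, S→Loc-1 21, T→Loc-4 64. Service 254; fixed 54; total 308.
{Loc-1, Loc-3, Loc-4}: P→Loc-1 44, Q→Loc-4 33, R→Loc-1 92, S→Loc-3 14, T→Loc-3 64. Service 247; fixed 73; total 320.
{Loc-1, Loc-3}: service 302 + fixed 36 = 338
{Loc-1, Loc-2, Loc-3, Loc-4, Loc-5}: P→Loc-1 44, Q→Loc-4 33, R→Loc-1 92, S→Loc-3 14, T→Loc-3 64. Service 247; fixed 167; total 414.
No other subset beats 308.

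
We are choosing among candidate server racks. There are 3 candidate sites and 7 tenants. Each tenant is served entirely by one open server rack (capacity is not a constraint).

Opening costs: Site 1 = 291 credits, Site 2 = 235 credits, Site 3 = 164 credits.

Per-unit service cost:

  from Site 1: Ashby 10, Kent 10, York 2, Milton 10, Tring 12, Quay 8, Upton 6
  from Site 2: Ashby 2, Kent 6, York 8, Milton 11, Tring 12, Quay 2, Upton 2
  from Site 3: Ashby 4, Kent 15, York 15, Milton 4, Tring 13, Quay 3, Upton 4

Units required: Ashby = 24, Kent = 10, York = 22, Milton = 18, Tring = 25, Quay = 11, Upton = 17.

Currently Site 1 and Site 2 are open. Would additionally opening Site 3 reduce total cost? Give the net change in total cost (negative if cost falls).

Current service cost with {Site 1, Site 2}: 688.
Adding Site 3: each tenant re-picks its cheapest; new service cost 580, saving 108.
Extra fixed cost: 164. Net change = 164 − 108 = 56.
(Totals: 1214 → 1270.)

No — net change +56 (cost rises by 56).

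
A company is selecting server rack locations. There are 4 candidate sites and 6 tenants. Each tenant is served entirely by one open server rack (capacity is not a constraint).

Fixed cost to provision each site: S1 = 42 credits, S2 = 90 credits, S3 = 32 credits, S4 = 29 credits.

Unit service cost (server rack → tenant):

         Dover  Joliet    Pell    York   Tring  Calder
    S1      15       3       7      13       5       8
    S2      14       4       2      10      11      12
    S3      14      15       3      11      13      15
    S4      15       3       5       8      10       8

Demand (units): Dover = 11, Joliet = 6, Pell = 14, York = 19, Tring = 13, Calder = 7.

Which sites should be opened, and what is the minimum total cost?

Open S1, S3 and S4; minimum total cost 590.

For any fixed open set, each tenant goes to its cheapest open site; total = fixed + service.
{S1, S3, S4}: Dover→S3 14·11=154, Joliet→S1 3·6=18, Pell→S3 3·14=42, York→S4 8·19=152, Tring→S1 5·13=65, Calder→S1 8·7=56. Service 487; fixed 103; total 590.
{S1, S4}: service 526 + fixed 71 = 597
{S3, S4}: service 552 + fixed 61 = 613
{S1, S2, S3, S4}: Dover→S2 14·11=154, Joliet→S1 3·6=18, Pell→S2 2·14=28, York→S4 8·19=152, Tring→S1 5·13=65, Calder→S1 8·7=56. Service 473; fixed 193; total 666.
(All 15 nonempty subsets were checked; S1, S3 and S4 is lowest.)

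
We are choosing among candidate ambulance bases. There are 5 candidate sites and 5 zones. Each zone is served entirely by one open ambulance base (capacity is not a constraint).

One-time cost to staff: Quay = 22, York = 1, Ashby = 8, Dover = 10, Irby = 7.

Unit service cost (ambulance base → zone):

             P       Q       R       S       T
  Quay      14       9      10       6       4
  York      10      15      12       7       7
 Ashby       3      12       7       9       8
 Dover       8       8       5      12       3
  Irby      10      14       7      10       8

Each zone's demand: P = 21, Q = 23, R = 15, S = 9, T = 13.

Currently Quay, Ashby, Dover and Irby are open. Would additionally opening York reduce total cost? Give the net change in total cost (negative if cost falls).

No — net change +1 (cost rises by 1).

Current service cost with {Quay, Ashby, Dover, Irby}: 415.
Adding York: each zone re-picks its cheapest; new service cost 415, saving 0.
Extra fixed cost: 1. Net change = 1 − 0 = 1.
(Totals: 462 → 463.)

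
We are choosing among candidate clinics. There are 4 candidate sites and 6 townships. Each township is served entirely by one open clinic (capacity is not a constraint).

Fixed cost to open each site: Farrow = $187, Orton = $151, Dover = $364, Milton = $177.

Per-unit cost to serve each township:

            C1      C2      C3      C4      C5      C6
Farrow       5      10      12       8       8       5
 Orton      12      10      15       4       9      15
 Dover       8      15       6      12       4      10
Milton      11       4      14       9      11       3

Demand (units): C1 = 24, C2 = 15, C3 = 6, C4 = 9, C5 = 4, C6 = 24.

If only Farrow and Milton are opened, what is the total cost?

Each township is assigned to its cheapest site among the open ones.
{Farrow, Milton}: C1→Farrow 5·24=120, C2→Milton 4·15=60, C3→Farrow 12·6=72, C4→Farrow 8·9=72, C5→Farrow 8·4=32, C6→Milton 3·24=72. Service 428; fixed 364; total 792.

Total cost: 792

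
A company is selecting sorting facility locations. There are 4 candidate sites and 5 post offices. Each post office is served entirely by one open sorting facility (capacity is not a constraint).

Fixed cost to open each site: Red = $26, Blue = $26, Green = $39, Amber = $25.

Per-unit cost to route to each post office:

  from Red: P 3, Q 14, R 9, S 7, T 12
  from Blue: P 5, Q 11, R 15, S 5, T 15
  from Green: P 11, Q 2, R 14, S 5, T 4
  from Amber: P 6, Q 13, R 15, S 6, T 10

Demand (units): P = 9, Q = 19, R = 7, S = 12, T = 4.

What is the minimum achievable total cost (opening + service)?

Minimum total cost: 269

For any fixed open set, each post office goes to its cheapest open site; total = fixed + service.
{Red, Green}: P→Red 3·9=27, Q→Green 2·19=38, R→Red 9·7=63, S→Green 5·12=60, T→Green 4·4=16. Service 204; fixed 65; total 269.
{Red, Green, Amber}: service 204 + fixed 90 = 294
{Red, Blue, Green}: P→Red 3·9=27, Q→Green 2·19=38, R→Red 9·7=63, S→Blue 5·12=60, T→Green 4·4=16. Service 204; fixed 91; total 295.
{Red, Blue, Green, Amber}: P→Red 3·9=27, Q→Green 2·19=38, R→Red 9·7=63, S→Blue 5·12=60, T→Green 4·4=16. Service 204; fixed 116; total 320.
No other subset beats 269.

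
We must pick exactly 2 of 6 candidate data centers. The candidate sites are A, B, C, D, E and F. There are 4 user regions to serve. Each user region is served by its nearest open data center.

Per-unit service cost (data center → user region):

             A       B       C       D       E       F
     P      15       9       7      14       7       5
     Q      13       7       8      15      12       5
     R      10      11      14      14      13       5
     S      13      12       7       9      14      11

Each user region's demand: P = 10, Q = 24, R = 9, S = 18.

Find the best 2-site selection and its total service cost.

With exactly 2 open, each user region uses its cheapest among the chosen.
{C, F}: P→F 5·10=50, Q→F 5·24=120, R→F 5·9=45, S→C 7·18=126. Service cost 341.
{D, F}: service cost 377
{A, F}: service cost 413
Among all 15 size-2 choices, {C, F} is lowest.

Choose C and F; total service cost 341.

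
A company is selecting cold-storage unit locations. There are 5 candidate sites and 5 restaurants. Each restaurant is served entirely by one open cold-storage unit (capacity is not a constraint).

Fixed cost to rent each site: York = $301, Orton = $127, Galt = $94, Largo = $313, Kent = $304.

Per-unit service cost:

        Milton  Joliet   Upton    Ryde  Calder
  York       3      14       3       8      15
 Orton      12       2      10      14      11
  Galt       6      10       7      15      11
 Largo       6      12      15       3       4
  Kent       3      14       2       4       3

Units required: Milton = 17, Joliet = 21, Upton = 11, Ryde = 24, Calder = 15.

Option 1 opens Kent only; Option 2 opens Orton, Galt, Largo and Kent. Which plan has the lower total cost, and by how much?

Option 1: {Kent}: Milton→Kent 3·17=51, Joliet→Kent 14·21=294, Upton→Kent 2·11=22, Ryde→Kent 4·24=96, Calder→Kent 3·15=45. Service 508; fixed 304; total 812.
Option 2: {Orton, Galt, Largo, Kent}: Milton→Kent 3·17=51, Joliet→Orton 2·21=42, Upton→Kent 2·11=22, Ryde→Largo 3·24=72, Calder→Kent 3·15=45. Service 232; fixed 838; total 1070.
Difference: |812 − 1070| = 258.

Option 1 is cheaper by 258.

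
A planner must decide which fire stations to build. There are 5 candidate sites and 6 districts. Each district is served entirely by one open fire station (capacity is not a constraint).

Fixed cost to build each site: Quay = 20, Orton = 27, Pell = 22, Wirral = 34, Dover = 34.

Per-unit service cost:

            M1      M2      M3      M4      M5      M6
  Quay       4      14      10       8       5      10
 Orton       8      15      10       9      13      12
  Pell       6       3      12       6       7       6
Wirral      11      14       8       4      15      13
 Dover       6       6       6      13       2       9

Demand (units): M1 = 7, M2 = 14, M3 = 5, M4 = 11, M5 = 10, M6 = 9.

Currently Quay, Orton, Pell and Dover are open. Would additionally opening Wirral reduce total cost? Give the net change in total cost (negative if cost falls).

Current service cost with {Quay, Orton, Pell, Dover}: 240.
Adding Wirral: each district re-picks its cheapest; new service cost 218, saving 22.
Extra fixed cost: 34. Net change = 34 − 22 = 12.
(Totals: 343 → 355.)

No — net change +12 (cost rises by 12).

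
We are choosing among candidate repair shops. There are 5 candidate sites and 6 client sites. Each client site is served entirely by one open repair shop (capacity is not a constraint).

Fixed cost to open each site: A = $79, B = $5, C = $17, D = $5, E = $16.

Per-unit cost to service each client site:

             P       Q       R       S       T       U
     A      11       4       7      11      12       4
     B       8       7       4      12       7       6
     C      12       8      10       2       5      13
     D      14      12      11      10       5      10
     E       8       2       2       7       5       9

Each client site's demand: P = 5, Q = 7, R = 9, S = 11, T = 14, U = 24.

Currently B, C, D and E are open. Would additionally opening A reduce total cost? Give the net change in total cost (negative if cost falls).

Current service cost with {B, C, D, E}: 308.
Adding A: each client site re-picks its cheapest; new service cost 260, saving 48.
Extra fixed cost: 79. Net change = 79 − 48 = 31.
(Totals: 351 → 382.)

No — net change +31 (cost rises by 31).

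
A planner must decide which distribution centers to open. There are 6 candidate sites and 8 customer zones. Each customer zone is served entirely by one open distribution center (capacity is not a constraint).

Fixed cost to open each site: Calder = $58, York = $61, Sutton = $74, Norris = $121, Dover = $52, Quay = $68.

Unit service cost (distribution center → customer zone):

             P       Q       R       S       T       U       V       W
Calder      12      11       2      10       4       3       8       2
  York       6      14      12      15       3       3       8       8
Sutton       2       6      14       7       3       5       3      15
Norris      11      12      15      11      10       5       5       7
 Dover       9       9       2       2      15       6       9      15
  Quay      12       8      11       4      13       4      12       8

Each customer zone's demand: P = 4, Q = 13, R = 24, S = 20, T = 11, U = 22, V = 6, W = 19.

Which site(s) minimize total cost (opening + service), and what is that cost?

Open Calder, Sutton and Dover; minimum total cost 513.

For any fixed open set, each customer zone goes to its cheapest open site; total = fixed + service.
{Calder, Sutton, Dover}: P→Sutton 2·4=8, Q→Sutton 6·13=78, R→Calder 2·24=48, S→Dover 2·20=40, T→Sutton 3·11=33, U→Calder 3·22=66, V→Sutton 3·6=18, W→Calder 2·19=38. Service 329; fixed 184; total 513.
{Calder, Dover}: P→Dover 9·4=36, Q→Dover 9·13=117, R→Calder 2·24=48, S→Dover 2·20=40, T→Calder 4·11=44, U→Calder 3·22=66, V→Calder 8·6=48, W→Calder 2·19=38. Service 437; fixed 110; total 547.
{Calder, Sutton}: service 429 + fixed 132 = 561
{Calder, York, Sutton, Norris, Dover, Quay}: P→Sutton 2·4=8, Q→Sutton 6·13=78, R→Calder 2·24=48, S→Dover 2·20=40, T→York 3·11=33, U→Calder 3·22=66, V→Sutton 3·6=18, W→Calder 2·19=38. Service 329; fixed 434; total 763.
No other subset beats 513.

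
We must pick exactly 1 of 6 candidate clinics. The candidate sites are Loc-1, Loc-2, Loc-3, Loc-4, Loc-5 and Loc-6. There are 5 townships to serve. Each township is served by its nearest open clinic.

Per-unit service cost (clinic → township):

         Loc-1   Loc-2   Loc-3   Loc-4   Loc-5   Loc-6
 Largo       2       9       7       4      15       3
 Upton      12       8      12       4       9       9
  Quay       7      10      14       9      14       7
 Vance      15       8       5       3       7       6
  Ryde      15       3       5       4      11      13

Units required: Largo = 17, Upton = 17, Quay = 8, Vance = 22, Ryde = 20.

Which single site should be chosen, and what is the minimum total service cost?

Choose Loc-4 only; total service cost 354.

With exactly 1 open, each township uses its cheapest among the chosen.
{Loc-4}: Largo→Loc-4 4·17=68, Upton→Loc-4 4·17=68, Quay→Loc-4 9·8=72, Vance→Loc-4 3·22=66, Ryde→Loc-4 4·20=80. Service cost 354.
{Loc-2}: service cost 605
{Loc-3}: service cost 645
Among all 6 size-1 choices, {Loc-4} is lowest.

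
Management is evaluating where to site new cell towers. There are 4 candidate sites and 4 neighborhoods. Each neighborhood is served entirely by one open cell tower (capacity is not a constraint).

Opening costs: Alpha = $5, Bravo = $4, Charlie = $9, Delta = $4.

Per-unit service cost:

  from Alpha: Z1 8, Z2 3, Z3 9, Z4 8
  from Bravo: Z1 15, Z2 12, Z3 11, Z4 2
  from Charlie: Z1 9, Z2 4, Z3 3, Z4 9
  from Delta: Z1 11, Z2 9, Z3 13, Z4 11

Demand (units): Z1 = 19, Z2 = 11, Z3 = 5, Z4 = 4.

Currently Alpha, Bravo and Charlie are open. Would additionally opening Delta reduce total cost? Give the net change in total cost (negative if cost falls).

No — net change +4 (cost rises by 4).

Current service cost with {Alpha, Bravo, Charlie}: 208.
Adding Delta: each neighborhood re-picks its cheapest; new service cost 208, saving 0.
Extra fixed cost: 4. Net change = 4 − 0 = 4.
(Totals: 226 → 230.)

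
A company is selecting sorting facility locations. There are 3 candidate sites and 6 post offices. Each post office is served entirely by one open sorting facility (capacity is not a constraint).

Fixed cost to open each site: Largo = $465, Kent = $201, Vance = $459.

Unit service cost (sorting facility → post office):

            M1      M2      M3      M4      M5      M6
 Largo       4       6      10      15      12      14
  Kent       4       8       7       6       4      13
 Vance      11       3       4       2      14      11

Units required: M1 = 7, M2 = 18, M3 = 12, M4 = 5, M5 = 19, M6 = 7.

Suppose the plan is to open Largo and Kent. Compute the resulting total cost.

Each post office is assigned to its cheapest site among the open ones.
{Largo, Kent}: M1→Largo 4·7=28, M2→Largo 6·18=108, M3→Kent 7·12=84, M4→Kent 6·5=30, M5→Kent 4·19=76, M6→Kent 13·7=91. Service 417; fixed 666; total 1083.

Total cost: 1083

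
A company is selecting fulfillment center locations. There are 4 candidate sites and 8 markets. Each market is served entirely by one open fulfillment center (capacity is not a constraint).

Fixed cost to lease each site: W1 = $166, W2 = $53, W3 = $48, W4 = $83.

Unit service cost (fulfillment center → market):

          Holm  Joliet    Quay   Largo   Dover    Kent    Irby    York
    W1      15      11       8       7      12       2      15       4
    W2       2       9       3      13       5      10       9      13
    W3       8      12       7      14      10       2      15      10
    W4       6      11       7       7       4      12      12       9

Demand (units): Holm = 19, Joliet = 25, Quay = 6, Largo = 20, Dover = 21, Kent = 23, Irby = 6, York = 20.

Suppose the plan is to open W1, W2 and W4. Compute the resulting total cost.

Total cost: 987

Each market is assigned to its cheapest site among the open ones.
{W1, W2, W4}: Holm→W2 2·19=38, Joliet→W2 9·25=225, Quay→W2 3·6=18, Largo→W1 7·20=140, Dover→W4 4·21=84, Kent→W1 2·23=46, Irby→W2 9·6=54, York→W1 4·20=80. Service 685; fixed 302; total 987.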